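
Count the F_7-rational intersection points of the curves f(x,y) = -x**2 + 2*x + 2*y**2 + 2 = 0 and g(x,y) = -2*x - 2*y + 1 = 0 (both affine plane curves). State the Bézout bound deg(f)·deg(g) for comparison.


Common zeros: {(1, 3), (6, 5)}; count = 2; Bézout bound = 2.

deg(f) = 2, deg(g) = 1, so Bézout bound = 2.
Scan x ∈ F_7. For each x, list the y ∈ F_7 with f(x, y) ≡ 0 and those with g(x, y) ≡ 0 (mod 7); the common zeros in that column are the intersection.
  x = 0: f ≡ 0 at y ∈ ∅; g ≡ 0 at y ∈ {4}; common: ∅.
  x = 1: f ≡ 0 at y ∈ {3, 4}; g ≡ 0 at y ∈ {3}; common: {3}.
  x = 2: f ≡ 0 at y ∈ ∅; g ≡ 0 at y ∈ {2}; common: ∅.
  x = 3: f ≡ 0 at y ∈ {2, 5}; g ≡ 0 at y ∈ {1}; common: ∅.
  x = 4: f ≡ 0 at y ∈ ∅; g ≡ 0 at y ∈ {0}; common: ∅.
  x = 5: f ≡ 0 at y ∈ ∅; g ≡ 0 at y ∈ {6}; common: ∅.
  x = 6: f ≡ 0 at y ∈ {2, 5}; g ≡ 0 at y ∈ {5}; common: {5}.
Collecting: common zeros = {(1, 3), (6, 5)}, so the count is 2.
Comparison with the Bézout bound: 2 ≤ 2 = deg(f)·deg(g), as expected for curves with no common component (the bound is attained).


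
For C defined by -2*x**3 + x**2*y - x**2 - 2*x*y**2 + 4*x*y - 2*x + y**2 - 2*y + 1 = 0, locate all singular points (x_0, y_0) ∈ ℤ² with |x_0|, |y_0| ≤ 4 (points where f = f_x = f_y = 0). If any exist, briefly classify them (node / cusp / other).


Singular points: {(0, 1)}; classification: cusp.

Compute partial derivatives:
  f_x = -6*x**2 + 2*x*y - 2*x - 2*y**2 + 4*y - 2.
  f_y = x**2 - 4*x*y + 4*x + 2*y - 2.
Scan x_0 ∈ {−4, ..., 4}. For each x_0, f_y(x_0, y) is a polynomial in y; find its integer roots y ∈ {−4, ..., 4}, then test f_x and f at those candidates.
  x = -4: f_y(-4, y) = 18*y - 2; no integer root y with |y| ≤ 4.
  x = -3: f_y(-3, y) = 14*y - 5; no integer root y with |y| ≤ 4.
  x = -2: f_y(-2, y) = 10*y - 6; no integer root y with |y| ≤ 4.
  x = -1: f_y(-1, y) = 6*y - 5; no integer root y with |y| ≤ 4.
  x = 0: f_y(0, y) = 2*y - 2; vanishes at y ∈ {1}. (0, 1): f_x = 0, f = 0 — SINGULAR.
  x = 1: f_y(1, y) = 3 - 2*y; no integer root y with |y| ≤ 4.
  x = 2: f_y(2, y) = 10 - 6*y; no integer root y with |y| ≤ 4.
  x = 3: f_y(3, y) = 19 - 10*y; no integer root y with |y| ≤ 4.
  x = 4: f_y(4, y) = 30 - 14*y; no integer root y with |y| ≤ 4.
Only singular point on the grid: (0, 1).
Classify: substitute x = 0 + u, y = 1 + v and expand: f = -2*u**3 + u**2*v - 2*u*v**2 + v**2.
No constant or linear terms (consistent with a singular point). Quadratic part: v**2. Cubic part: -2*u**3 + u**2*v - 2*u*v**2.
The quadratic part v**2 is a perfect square, so there is a single (double) tangent line v = 0, i.e. y = 1. Restricting the cubic part to that line (v = 0) leaves -2*u**3 ≠ 0, so f is not divisible by v and the branch is v² ≈ 2*u**3 to lowest order — this is a cusp.
Classification: cusp.


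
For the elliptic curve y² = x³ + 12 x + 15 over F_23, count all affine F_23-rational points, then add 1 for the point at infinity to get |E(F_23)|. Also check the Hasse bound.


Affine points = {(2, 1), (2, 22), (3, 3), (3, 20), (4, 9), (4, 14), (5, 4), (5, 19), (6, 2), (6, 21), (8, 5), (8, 18), (9, 1), (9, 22), (10, 10), (10, 13), (11, 11), (11, 12), (12, 1), (12, 22), (14, 11), (14, 12), (16, 5), (16, 18), (17, 7), (17, 16), (19, 8), (19, 15), (21, 11), (21, 12), (22, 5), (22, 18)}; affine count = 32; |E(F_23)| = 33.

Discriminant check: Δ ∝ 4a³ + 27b² = 4·12³ + 27·15² = 4·1728 + 27·225 ≡ 15 (mod 23). Nonzero ⇒ E is nonsingular.
For each x ∈ F_23, compute rhs = x³ + 12·x + 15 mod 23, then count y ∈ F_23 with y² ≡ rhs.
  x = 0: rhs = 15, matching y values: none (0 points).
  x = 1: rhs = 5, matching y values: none (0 points).
  x = 2: rhs = 1, matching y values: 1, 22 (2 points).
  x = 3: rhs = 9, matching y values: 3, 20 (2 points).
  x = 4: rhs = 12, matching y values: 9, 14 (2 points).
  x = 5: rhs = 16, matching y values: 4, 19 (2 points).
  x = 6: rhs = 4, matching y values: 2, 21 (2 points).
  x = 7: rhs = 5, matching y values: none (0 points).
  x = 8: rhs = 2, matching y values: 5, 18 (2 points).
  x = 9: rhs = 1, matching y values: 1, 22 (2 points).
  x = 10: rhs = 8, matching y values: 10, 13 (2 points).
  x = 11: rhs = 6, matching y values: 11, 12 (2 points).
  x = 12: rhs = 1, matching y values: 1, 22 (2 points).
  x = 13: rhs = 22, matching y values: none (0 points).
  x = 14: rhs = 6, matching y values: 11, 12 (2 points).
  x = 15: rhs = 5, matching y values: none (0 points).
  x = 16: rhs = 2, matching y values: 5, 18 (2 points).
  x = 17: rhs = 3, matching y values: 7, 16 (2 points).
  x = 18: rhs = 14, matching y values: none (0 points).
  x = 19: rhs = 18, matching y values: 8, 15 (2 points).
  x = 20: rhs = 21, matching y values: none (0 points).
  x = 21: rhs = 6, matching y values: 11, 12 (2 points).
  x = 22: rhs = 2, matching y values: 5, 18 (2 points).
Total affine count: 32.
Full point count |E(F_23)| = 32 + 1 = 33.
Hasse bound: |33 − (23+1)| = |9| = 9 ≤ 2√23 ≈ 9.5917 ✓.


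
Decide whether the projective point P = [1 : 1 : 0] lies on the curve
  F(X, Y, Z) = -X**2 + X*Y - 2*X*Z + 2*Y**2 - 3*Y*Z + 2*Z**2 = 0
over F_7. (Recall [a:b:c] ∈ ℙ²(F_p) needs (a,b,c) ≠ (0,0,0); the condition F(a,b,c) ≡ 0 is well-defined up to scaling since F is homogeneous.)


F(1,1,0) ≡ 2 (mod 7); P is NOT on the curve.

Evaluate F(1, 1, 0) term-by-term (mod 7).
  -X**2 ↦ -1·1·1·1 = -1
  X*Y ↦ 1·1·1·1 = 1
  -2*X*Z ↦ -2·1·1·0 = 0
  2*Y**2 ↦ 2·1·1·1 = 2
  -3*Y*Z ↦ -3·1·1·0 = 0
  2*Z**2 ↦ 2·1·1·0 = 0
Sum: F(1, 1, 0) = (-1) + (1) + (0) + (2) + (0) + (0) = 2.
Reducing mod 7: 2 ≡ 2 (mod 7).
Since F(a, b, c) ≡ 2 ≠ 0 (mod 7), P does NOT lie on the curve.


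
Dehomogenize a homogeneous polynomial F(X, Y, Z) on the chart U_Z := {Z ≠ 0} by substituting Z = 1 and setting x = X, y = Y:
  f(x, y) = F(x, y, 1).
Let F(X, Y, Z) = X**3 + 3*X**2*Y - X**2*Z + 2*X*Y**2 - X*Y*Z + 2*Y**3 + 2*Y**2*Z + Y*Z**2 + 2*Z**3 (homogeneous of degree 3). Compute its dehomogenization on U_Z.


f(x, y) = x**3 + 3*x**2*y - x**2 + 2*x*y**2 - x*y + 2*y**3 + 2*y**2 + y + 2

On U_Z we set Z = 1. Each monomial c·X^i·Y^j·Z^k in F becomes c·x^i·y^j·1^k = c·x^i·y^j.
Substituting Z = 1: F(X, Y, 1) = x**3 + 3*x**2*y - x**2 + 2*x*y**2 - x*y + 2*y**3 + 2*y**2 + y + 2.
Note: deg(f) ≤ deg(F) = 3; strict inequality happens when F is divisible by Z (lost terms).


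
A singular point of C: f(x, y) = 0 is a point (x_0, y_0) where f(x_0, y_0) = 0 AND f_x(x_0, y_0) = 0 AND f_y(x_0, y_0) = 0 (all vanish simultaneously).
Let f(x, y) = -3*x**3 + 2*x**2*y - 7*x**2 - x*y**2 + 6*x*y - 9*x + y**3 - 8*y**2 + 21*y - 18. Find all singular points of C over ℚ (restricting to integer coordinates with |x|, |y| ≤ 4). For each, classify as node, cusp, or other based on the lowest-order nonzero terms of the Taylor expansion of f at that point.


Singular points: {(0, 3)}; classification: node.

Compute partial derivatives:
  f_x = -9*x**2 + 4*x*y - 14*x - y**2 + 6*y - 9.
  f_y = 2*x**2 - 2*x*y + 6*x + 3*y**2 - 16*y + 21.
Scan x_0 ∈ {−4, ..., 4}. For each x_0, f_y(x_0, y) is a polynomial in y; find its integer roots y ∈ {−4, ..., 4}, then test f_x and f at those candidates.
  x = -4: f_y(-4, y) = 3*y**2 - 8*y + 29; no integer root y with |y| ≤ 4.
  x = -3: f_y(-3, y) = 3*y**2 - 10*y + 21; no integer root y with |y| ≤ 4.
  x = -2: f_y(-2, y) = 3*y**2 - 12*y + 17; no integer root y with |y| ≤ 4.
  x = -1: f_y(-1, y) = 3*y**2 - 14*y + 17; no integer root y with |y| ≤ 4.
  x = 0: f_y(0, y) = 3*y**2 - 16*y + 21; vanishes at y ∈ {3}. (0, 3): f_x = 0, f = 0 — SINGULAR.
  x = 1: f_y(1, y) = 3*y**2 - 18*y + 29; no integer root y with |y| ≤ 4.
  x = 2: f_y(2, y) = 3*y**2 - 20*y + 41; no integer root y with |y| ≤ 4.
  x = 3: f_y(3, y) = 3*y**2 - 22*y + 57; no integer root y with |y| ≤ 4.
  x = 4: f_y(4, y) = 3*y**2 - 24*y + 77; no integer root y with |y| ≤ 4.
Only singular point on the grid: (0, 3).
Classify: substitute x = 0 + u, y = 3 + v and expand: f = -3*u**3 + 2*u**2*v - u**2 - u*v**2 + v**3 + v**2.
No constant or linear terms (consistent with a singular point). Quadratic part: -u**2 + v**2. Cubic part: -3*u**3 + 2*u**2*v - u*v**2 + v**3.
The quadratic part v**2 - u**2 = (v − u)(v + u) splits into two distinct linear factors, so there are two distinct tangent lines y − 3 = ±(x − 0) — this is a node (ordinary double point).
Classification: node.


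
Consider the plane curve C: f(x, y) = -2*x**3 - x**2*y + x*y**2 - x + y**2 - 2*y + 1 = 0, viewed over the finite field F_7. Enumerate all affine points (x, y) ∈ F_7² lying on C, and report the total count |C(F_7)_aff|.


Affine F_7-points: {(0, 1), (1, 2), (1, 3), (2, 4), (2, 5), (3, 0), (3, 1), (4, 2), (4, 3), (5, 4), (6, 6)}; count = 11.

For each of the 49 pairs (x, y) ∈ F_7², evaluate f(x, y) mod 7. Record the zeros.
  x = 0: [0↦1, 1↦0, 2↦1, 3↦4, 4↦2, 5↦2, 6↦4]  zeros at y ∈ {1}
  x = 1: [0↦5, 1↦4, 2↦0, 3↦0, 4↦4, 5↦5, 6↦3]  zeros at y ∈ {2, 3}
  x = 2: [0↦4, 1↦1, 2↦4, 3↦6, 4↦0, 5↦0, 6↦6]  zeros at y ∈ {4, 5}
  x = 3: [0↦0, 1↦0, 2↦1, 3↦3, 4↦6, 5↦3, 6↦1]  zeros at y ∈ {0, 1}
  x = 4: [0↦2, 1↦3, 2↦0, 3↦0, 4↦3, 5↦2, 6↦4]  zeros at y ∈ {2, 3}
  x = 5: [0↦5, 1↦5, 2↦3, 3↦6, 4↦0, 5↦6, 6↦3]  zeros at y ∈ {4}
  x = 6: [0↦4, 1↦1, 2↦5, 3↦2, 4↦6, 5↦3, 6↦0]  zeros at y ∈ {6}
Collecting zeros: affine points = {(0, 1), (1, 2), (1, 3), (2, 4), (2, 5), (3, 0), (3, 1), (4, 2), (4, 3), (5, 4), (6, 6)}.
Total count |C(F_7)_aff| = 11.


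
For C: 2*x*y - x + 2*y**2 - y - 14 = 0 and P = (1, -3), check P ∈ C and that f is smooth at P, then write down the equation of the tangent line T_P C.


Tangent line at P: -7*x - 11*y - 26 = 0.

Step 1: f(1, -3) = 0, so P lies on C.
Step 2: partial derivatives
  f_x(x, y) = 2*y - 1, f_y(x, y) = 2*x + 4*y - 1.
  f_x(P) = -7, f_y(P) = -11 (gradient nonzero, so P is smooth).
Step 3: tangent line at P: -7·(x − 1) + -11·(y − -3) = 0.
Expanding: -7*x - 11*y - 26 = 0.


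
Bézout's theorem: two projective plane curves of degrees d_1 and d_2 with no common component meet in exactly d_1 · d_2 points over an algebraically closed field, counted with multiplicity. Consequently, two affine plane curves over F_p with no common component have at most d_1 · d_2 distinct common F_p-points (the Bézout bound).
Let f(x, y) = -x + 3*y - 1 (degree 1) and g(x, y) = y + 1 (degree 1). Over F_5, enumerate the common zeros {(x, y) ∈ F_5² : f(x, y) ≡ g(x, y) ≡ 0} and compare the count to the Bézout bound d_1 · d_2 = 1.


Common zeros: {(1, 4)}; count = 1; Bézout bound = 1.

deg(f) = 1, deg(g) = 1, so Bézout bound = 1.
Scan x ∈ F_5. For each x, list the y ∈ F_5 with f(x, y) ≡ 0 and those with g(x, y) ≡ 0 (mod 5); the common zeros in that column are the intersection.
  x = 0: f ≡ 0 at y ∈ {2}; g ≡ 0 at y ∈ {4}; common: ∅.
  x = 1: f ≡ 0 at y ∈ {4}; g ≡ 0 at y ∈ {4}; common: {4}.
  x = 2: f ≡ 0 at y ∈ {1}; g ≡ 0 at y ∈ {4}; common: ∅.
  x = 3: f ≡ 0 at y ∈ {3}; g ≡ 0 at y ∈ {4}; common: ∅.
  x = 4: f ≡ 0 at y ∈ {0}; g ≡ 0 at y ∈ {4}; common: ∅.
Collecting: common zeros = {(1, 4)}, so the count is 1.
Comparison with the Bézout bound: 1 ≤ 1 = deg(f)·deg(g), as expected for curves with no common component (the bound is attained).


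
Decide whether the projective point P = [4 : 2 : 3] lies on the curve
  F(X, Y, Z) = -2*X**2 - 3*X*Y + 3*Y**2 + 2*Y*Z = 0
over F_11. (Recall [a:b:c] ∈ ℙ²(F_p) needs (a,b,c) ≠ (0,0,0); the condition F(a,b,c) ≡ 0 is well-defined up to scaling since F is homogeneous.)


F(4,2,3) ≡ 1 (mod 11); P is NOT on the curve.

Evaluate F(4, 2, 3) term-by-term (mod 11).
  -2*X**2 ↦ -2·16·1·1 = -32
  -3*X*Y ↦ -3·4·2·1 = -24
  3*Y**2 ↦ 3·1·4·1 = 12
  2*Y*Z ↦ 2·1·2·3 = 12
Sum: F(4, 2, 3) = (-32) + (-24) + (12) + (12) = -32.
Reducing mod 11: -32 ≡ 1 (mod 11).
Since F(a, b, c) ≡ 1 ≠ 0 (mod 11), P does NOT lie on the curve.


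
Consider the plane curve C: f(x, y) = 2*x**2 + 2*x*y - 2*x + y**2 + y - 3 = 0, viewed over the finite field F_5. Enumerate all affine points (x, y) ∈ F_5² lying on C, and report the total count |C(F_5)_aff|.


Affine F_5-points: {(1, 3), (1, 4), (2, 2), (2, 3)}; count = 4.

For each of the 25 pairs (x, y) ∈ F_5², evaluate f(x, y) mod 5. Record the zeros.
  x = 0: [0↦2, 1↦4, 2↦3, 3↦4, 4↦2]  zeros at y ∈ ∅
  x = 1: [0↦2, 1↦1, 2↦2, 3↦0, 4↦0]  zeros at y ∈ {3, 4}
  x = 2: [0↦1, 1↦2, 2↦0, 3↦0, 4↦2]  zeros at y ∈ {2, 3}
  x = 3: [0↦4, 1↦2, 2↦2, 3↦4, 4↦3]  zeros at y ∈ ∅
  x = 4: [0↦1, 1↦1, 2↦3, 3↦2, 4↦3]  zeros at y ∈ ∅
Collecting zeros: affine points = {(1, 3), (1, 4), (2, 2), (2, 3)}.
Total count |C(F_5)_aff| = 4.


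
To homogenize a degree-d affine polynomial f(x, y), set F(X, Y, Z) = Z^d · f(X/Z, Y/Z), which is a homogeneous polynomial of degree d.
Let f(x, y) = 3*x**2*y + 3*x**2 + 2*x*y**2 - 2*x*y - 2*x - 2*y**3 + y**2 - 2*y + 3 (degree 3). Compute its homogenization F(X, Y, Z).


F(X, Y, Z) = 3*X**2*Y + 3*X**2*Z + 2*X*Y**2 - 2*X*Y*Z - 2*X*Z**2 - 2*Y**3 + Y**2*Z - 2*Y*Z**2 + 3*Z**3

deg(f) = 3.
Substitute x = X/Z, y = Y/Z into f, then multiply by Z^3.
  monomial 3·x^2·y^1 ↦ 3·X^2·Y^1·Z^0.
  monomial 3·x^2·y^0 ↦ 3·X^2·Y^0·Z^1.
  monomial 2·x^1·y^2 ↦ 2·X^1·Y^2·Z^0.
  monomial -2·x^1·y^1 ↦ -2·X^1·Y^1·Z^1.
  monomial -2·x^1·y^0 ↦ -2·X^1·Y^0·Z^2.
  monomial -2·x^0·y^3 ↦ -2·X^0·Y^3·Z^0.
  monomial 1·x^0·y^2 ↦ 1·X^0·Y^2·Z^1.
  monomial -2·x^0·y^1 ↦ -2·X^0·Y^1·Z^2.
  monomial 3·x^0·y^0 ↦ 3·X^0·Y^0·Z^3.
Collecting: F(X, Y, Z) = 3*X**2*Y + 3*X**2*Z + 2*X*Y**2 - 2*X*Y*Z - 2*X*Z**2 - 2*Y**3 + Y**2*Z - 2*Y*Z**2 + 3*Z**3.


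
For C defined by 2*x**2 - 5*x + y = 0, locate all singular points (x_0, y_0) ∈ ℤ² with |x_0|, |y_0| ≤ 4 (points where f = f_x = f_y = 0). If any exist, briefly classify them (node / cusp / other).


No singular points in the scanned grid; C is smooth there.

Compute partial derivatives:
  f_x = 4*x - 5.
  f_y = 1.
f_y = 1 is a nonzero constant, so f_y never vanishes: no point (x, y) can satisfy f = f_x = f_y = 0. In particular no (x, y) ∈ {−4, ..., 4}² is singular; the curve is smooth.


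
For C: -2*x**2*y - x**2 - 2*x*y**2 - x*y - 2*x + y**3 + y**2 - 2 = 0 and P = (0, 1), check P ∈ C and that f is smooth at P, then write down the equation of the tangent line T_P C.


Tangent line at P: -5*x + 5*y - 5 = 0.

Step 1: f(0, 1) = 0, so P lies on C.
Step 2: partial derivatives
  f_x(x, y) = -4*x*y - 2*x - 2*y**2 - y - 2, f_y(x, y) = -2*x**2 - 4*x*y - x + 3*y**2 + 2*y.
  f_x(P) = -5, f_y(P) = 5 (gradient nonzero, so P is smooth).
Step 3: tangent line at P: -5·(x − 0) + 5·(y − 1) = 0.
Expanding: -5*x + 5*y - 5 = 0.


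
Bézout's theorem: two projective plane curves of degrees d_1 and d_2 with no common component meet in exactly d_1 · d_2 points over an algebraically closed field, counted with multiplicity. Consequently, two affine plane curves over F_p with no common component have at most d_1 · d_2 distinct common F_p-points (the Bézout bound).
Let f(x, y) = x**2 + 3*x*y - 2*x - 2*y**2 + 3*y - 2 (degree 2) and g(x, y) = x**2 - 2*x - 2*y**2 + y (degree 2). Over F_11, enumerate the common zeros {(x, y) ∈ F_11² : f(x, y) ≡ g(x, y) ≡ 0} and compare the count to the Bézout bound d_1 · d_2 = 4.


Common zeros: ∅; count = 0; Bézout bound = 4.

deg(f) = 2, deg(g) = 2, so Bézout bound = 4.
Scan x ∈ F_11. For each x, list the y ∈ F_11 with f(x, y) ≡ 0 and those with g(x, y) ≡ 0 (mod 11); the common zeros in that column are the intersection.
  x = 0: f ≡ 0 at y ∈ {3, 4}; g ≡ 0 at y ∈ {0, 6}; common: ∅.
  x = 1: f ≡ 0 at y ∈ {4, 10}; g ≡ 0 at y ∈ {8, 9}; common: ∅.
  x = 2: f ≡ 0 at y ∈ ∅; g ≡ 0 at y ∈ {0, 6}; common: ∅.
  x = 3: f ≡ 0 at y ∈ {1, 5}; g ≡ 0 at y ∈ {7, 10}; common: ∅.
  x = 4: f ≡ 0 at y ∈ {3, 10}; g ≡ 0 at y ∈ ∅; common: ∅.
  x = 5: f ≡ 0 at y ∈ ∅; g ≡ 0 at y ∈ {3}; common: ∅.
  x = 6: f ≡ 0 at y ∈ {0, 5}; g ≡ 0 at y ∈ ∅; common: ∅.
  x = 7: f ≡ 0 at y ∈ {0, 1}; g ≡ 0 at y ∈ ∅; common: ∅.
  x = 8: f ≡ 0 at y ∈ ∅; g ≡ 0 at y ∈ {3}; common: ∅.
  x = 9: f ≡ 0 at y ∈ ∅; g ≡ 0 at y ∈ ∅; common: ∅.
  x = 10: f ≡ 0 at y ∈ ∅; g ≡ 0 at y ∈ {7, 10}; common: ∅.
Collecting: common zeros = ∅, so the count is 0.
Comparison with the Bézout bound: 0 ≤ 4 = deg(f)·deg(g), as expected for curves with no common component (the affine F_11-count falls short of the bound because intersections may lie at infinity, over extension fields, or carry multiplicity).


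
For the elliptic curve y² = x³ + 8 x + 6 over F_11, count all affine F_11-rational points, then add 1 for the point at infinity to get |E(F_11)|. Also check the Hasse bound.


Affine points = {(1, 2), (1, 9), (4, 5), (4, 6), (7, 3), (7, 8), (9, 2), (9, 9)}; affine count = 8; |E(F_11)| = 9.

Discriminant check: Δ ∝ 4a³ + 27b² = 4·8³ + 27·6² = 4·512 + 27·36 ≡ 6 (mod 11). Nonzero ⇒ E is nonsingular.
For each x ∈ F_11, compute rhs = x³ + 8·x + 6 mod 11, then count y ∈ F_11 with y² ≡ rhs.
  x = 0: rhs = 6, matching y values: none (0 points).
  x = 1: rhs = 4, matching y values: 2, 9 (2 points).
  x = 2: rhs = 8, matching y values: none (0 points).
  x = 3: rhs = 2, matching y values: none (0 points).
  x = 4: rhs = 3, matching y values: 5, 6 (2 points).
  x = 5: rhs = 6, matching y values: none (0 points).
  x = 6: rhs = 6, matching y values: none (0 points).
  x = 7: rhs = 9, matching y values: 3, 8 (2 points).
  x = 8: rhs = 10, matching y values: none (0 points).
  x = 9: rhs = 4, matching y values: 2, 9 (2 points).
  x = 10: rhs = 8, matching y values: none (0 points).
Total affine count: 8.
Full point count |E(F_11)| = 8 + 1 = 9.
Hasse bound: |9 − (11+1)| = |-3| = 3 ≤ 2√11 ≈ 6.6332 ✓.


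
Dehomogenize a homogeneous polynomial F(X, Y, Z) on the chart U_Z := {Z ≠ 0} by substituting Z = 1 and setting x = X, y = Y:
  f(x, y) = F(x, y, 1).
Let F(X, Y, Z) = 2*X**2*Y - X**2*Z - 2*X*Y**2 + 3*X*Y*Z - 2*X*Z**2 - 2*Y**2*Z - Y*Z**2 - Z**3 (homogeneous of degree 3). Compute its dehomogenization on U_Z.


f(x, y) = 2*x**2*y - x**2 - 2*x*y**2 + 3*x*y - 2*x - 2*y**2 - y - 1

On U_Z we set Z = 1. Each monomial c·X^i·Y^j·Z^k in F becomes c·x^i·y^j·1^k = c·x^i·y^j.
Substituting Z = 1: F(X, Y, 1) = 2*x**2*y - x**2 - 2*x*y**2 + 3*x*y - 2*x - 2*y**2 - y - 1.
Note: deg(f) ≤ deg(F) = 3; strict inequality happens when F is divisible by Z (lost terms).


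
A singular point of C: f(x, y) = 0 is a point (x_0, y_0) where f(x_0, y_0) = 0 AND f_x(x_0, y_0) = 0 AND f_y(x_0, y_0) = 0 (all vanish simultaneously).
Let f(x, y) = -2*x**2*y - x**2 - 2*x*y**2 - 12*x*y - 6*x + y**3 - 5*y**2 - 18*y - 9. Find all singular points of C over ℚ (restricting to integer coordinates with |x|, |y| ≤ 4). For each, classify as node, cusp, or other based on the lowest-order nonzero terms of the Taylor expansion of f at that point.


Singular points: {(-3, 0)}; classification: node.

Compute partial derivatives:
  f_x = -4*x*y - 2*x - 2*y**2 - 12*y - 6.
  f_y = -2*x**2 - 4*x*y - 12*x + 3*y**2 - 10*y - 18.
Scan x_0 ∈ {−4, ..., 4}. For each x_0, f_y(x_0, y) is a polynomial in y; find its integer roots y ∈ {−4, ..., 4}, then test f_x and f at those candidates.
  x = -4: f_y(-4, y) = 3*y**2 + 6*y - 2; no integer root y with |y| ≤ 4.
  x = -3: f_y(-3, y) = 3*y**2 + 2*y; vanishes at y ∈ {0}. (-3, 0): f_x = 0, f = 0 — SINGULAR.
  x = -2: f_y(-2, y) = 3*y**2 - 2*y - 2; no integer root y with |y| ≤ 4.
  x = -1: f_y(-1, y) = 3*y**2 - 6*y - 8; no integer root y with |y| ≤ 4.
  x = 0: f_y(0, y) = 3*y**2 - 10*y - 18; no integer root y with |y| ≤ 4.
  x = 1: f_y(1, y) = 3*y**2 - 14*y - 32; no integer root y with |y| ≤ 4.
  x = 2: f_y(2, y) = 3*y**2 - 18*y - 50; no integer root y with |y| ≤ 4.
  x = 3: f_y(3, y) = 3*y**2 - 22*y - 72; no integer root y with |y| ≤ 4.
  x = 4: f_y(4, y) = 3*y**2 - 26*y - 98; no integer root y with |y| ≤ 4.
Only singular point on the grid: (-3, 0).
Classify: substitute x = -3 + u, y = 0 + v and expand: f = -2*u**2*v - u**2 - 2*u*v**2 + v**3 + v**2.
No constant or linear terms (consistent with a singular point). Quadratic part: -u**2 + v**2. Cubic part: -2*u**2*v - 2*u*v**2 + v**3.
The quadratic part v**2 - u**2 = (v − u)(v + u) splits into two distinct linear factors, so there are two distinct tangent lines y − 0 = ±(x − -3) — this is a node (ordinary double point).
Classification: node.


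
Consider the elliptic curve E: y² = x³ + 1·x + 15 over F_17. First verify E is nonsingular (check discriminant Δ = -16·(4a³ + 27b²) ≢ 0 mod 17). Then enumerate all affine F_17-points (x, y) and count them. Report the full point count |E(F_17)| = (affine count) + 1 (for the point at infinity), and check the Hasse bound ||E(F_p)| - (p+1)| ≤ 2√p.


Affine points = {(0, 7), (0, 10), (1, 0), (2, 5), (2, 12), (4, 7), (4, 10), (5, 3), (5, 14), (6, 4), (6, 13), (7, 5), (7, 12), (8, 5), (8, 12), (12, 2), (12, 15), (13, 7), (13, 10), (14, 6), (14, 11), (16, 8), (16, 9)}; affine count = 23; |E(F_17)| = 24.

Discriminant check: Δ ∝ 4a³ + 27b² = 4·1³ + 27·15² = 4·1 + 27·225 ≡ 10 (mod 17). Nonzero ⇒ E is nonsingular.
For each x ∈ F_17, compute rhs = x³ + 1·x + 15 mod 17, then count y ∈ F_17 with y² ≡ rhs.
  x = 0: rhs = 15, matching y values: 7, 10 (2 points).
  x = 1: rhs = 0, matching y values: 0 (1 points).
  x = 2: rhs = 8, matching y values: 5, 12 (2 points).
  x = 3: rhs = 11, matching y values: none (0 points).
  x = 4: rhs = 15, matching y values: 7, 10 (2 points).
  x = 5: rhs = 9, matching y values: 3, 14 (2 points).
  x = 6: rhs = 16, matching y values: 4, 13 (2 points).
  x = 7: rhs = 8, matching y values: 5, 12 (2 points).
  x = 8: rhs = 8, matching y values: 5, 12 (2 points).
  x = 9: rhs = 5, matching y values: none (0 points).
  x = 10: rhs = 5, matching y values: none (0 points).
  x = 11: rhs = 14, matching y values: none (0 points).
  x = 12: rhs = 4, matching y values: 2, 15 (2 points).
  x = 13: rhs = 15, matching y values: 7, 10 (2 points).
  x = 14: rhs = 2, matching y values: 6, 11 (2 points).
  x = 15: rhs = 5, matching y values: none (0 points).
  x = 16: rhs = 13, matching y values: 8, 9 (2 points).
Total affine count: 23.
Full point count |E(F_17)| = 23 + 1 = 24.
Hasse bound: |24 − (17+1)| = |6| = 6 ≤ 2√17 ≈ 8.2462 ✓.


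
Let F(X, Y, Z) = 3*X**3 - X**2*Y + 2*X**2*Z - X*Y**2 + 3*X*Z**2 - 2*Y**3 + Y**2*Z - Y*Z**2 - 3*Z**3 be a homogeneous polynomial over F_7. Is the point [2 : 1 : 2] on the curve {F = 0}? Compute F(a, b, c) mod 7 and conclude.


F(2,1,2) ≡ 2 (mod 7); P is NOT on the curve.

Evaluate F(2, 1, 2) term-by-term (mod 7).
  3*X**3 ↦ 3·8·1·1 = 24
  -X**2*Y ↦ -1·4·1·1 = -4
  2*X**2*Z ↦ 2·4·1·2 = 16
  -X*Y**2 ↦ -1·2·1·1 = -2
  3*X*Z**2 ↦ 3·2·1·4 = 24
  -2*Y**3 ↦ -2·1·1·1 = -2
  Y**2*Z ↦ 1·1·1·2 = 2
  -Y*Z**2 ↦ -1·1·1·4 = -4
  -3*Z**3 ↦ -3·1·1·8 = -24
Sum: F(2, 1, 2) = (24) + (-4) + (16) + (-2) + (24) + (-2) + (2) + (-4) + (-24) = 30.
Reducing mod 7: 30 ≡ 2 (mod 7).
Since F(a, b, c) ≡ 2 ≠ 0 (mod 7), P does NOT lie on the curve.


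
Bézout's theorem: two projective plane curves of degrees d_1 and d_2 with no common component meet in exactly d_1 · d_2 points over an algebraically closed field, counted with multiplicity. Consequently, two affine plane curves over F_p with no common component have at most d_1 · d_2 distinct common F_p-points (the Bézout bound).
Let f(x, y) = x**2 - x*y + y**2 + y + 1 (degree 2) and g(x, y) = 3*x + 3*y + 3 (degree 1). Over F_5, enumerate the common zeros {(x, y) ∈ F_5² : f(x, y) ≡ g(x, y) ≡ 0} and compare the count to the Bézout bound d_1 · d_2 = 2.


Common zeros: ∅; count = 0; Bézout bound = 2.

deg(f) = 2, deg(g) = 1, so Bézout bound = 2.
Scan x ∈ F_5. For each x, list the y ∈ F_5 with f(x, y) ≡ 0 and those with g(x, y) ≡ 0 (mod 5); the common zeros in that column are the intersection.
  x = 0: f ≡ 0 at y ∈ ∅; g ≡ 0 at y ∈ {4}; common: ∅.
  x = 1: f ≡ 0 at y ∈ ∅; g ≡ 0 at y ∈ {3}; common: ∅.
  x = 2: f ≡ 0 at y ∈ {0, 1}; g ≡ 0 at y ∈ {2}; common: ∅.
  x = 3: f ≡ 0 at y ∈ {0, 2}; g ≡ 0 at y ∈ {1}; common: ∅.
  x = 4: f ≡ 0 at y ∈ {1, 2}; g ≡ 0 at y ∈ {0}; common: ∅.
Collecting: common zeros = ∅, so the count is 0.
Comparison with the Bézout bound: 0 ≤ 2 = deg(f)·deg(g), as expected for curves with no common component (the affine F_5-count falls short of the bound because intersections may lie at infinity, over extension fields, or carry multiplicity).


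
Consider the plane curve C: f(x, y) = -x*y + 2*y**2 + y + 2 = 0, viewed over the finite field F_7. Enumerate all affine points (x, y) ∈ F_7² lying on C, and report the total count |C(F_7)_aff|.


Affine F_7-points: {(3, 3), (3, 5), (4, 6), (5, 1), (6, 2), (6, 4)}; count = 6.

For each of the 49 pairs (x, y) ∈ F_7², evaluate f(x, y) mod 7. Record the zeros.
  x = 0: [0↦2, 1↦5, 2↦5, 3↦2, 4↦3, 5↦1, 6↦3]  zeros at y ∈ ∅
  x = 1: [0↦2, 1↦4, 2↦3, 3↦6, 4↦6, 5↦3, 6↦4]  zeros at y ∈ ∅
  x = 2: [0↦2, 1↦3, 2↦1, 3↦3, 4↦2, 5↦5, 6↦5]  zeros at y ∈ ∅
  x = 3: [0↦2, 1↦2, 2↦6, 3↦0, 4↦5, 5↦0, 6↦6]  zeros at y ∈ {3, 5}
  x = 4: [0↦2, 1↦1, 2↦4, 3↦4, 4↦1, 5↦2, 6↦0]  zeros at y ∈ {6}
  x = 5: [0↦2, 1↦0, 2↦2, 3↦1, 4↦4, 5↦4, 6↦1]  zeros at y ∈ {1}
  x = 6: [0↦2, 1↦6, 2↦0, 3↦5, 4↦0, 5↦6, 6↦2]  zeros at y ∈ {2, 4}
Collecting zeros: affine points = {(3, 3), (3, 5), (4, 6), (5, 1), (6, 2), (6, 4)}.
Total count |C(F_7)_aff| = 6.


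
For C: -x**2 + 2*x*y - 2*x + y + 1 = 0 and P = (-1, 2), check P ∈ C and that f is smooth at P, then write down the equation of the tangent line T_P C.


Tangent line at P: 4*x - y + 6 = 0.

Step 1: f(-1, 2) = 0, so P lies on C.
Step 2: partial derivatives
  f_x(x, y) = -2*x + 2*y - 2, f_y(x, y) = 2*x + 1.
  f_x(P) = 4, f_y(P) = -1 (gradient nonzero, so P is smooth).
Step 3: tangent line at P: 4·(x − -1) + -1·(y − 2) = 0.
Expanding: 4*x - y + 6 = 0.


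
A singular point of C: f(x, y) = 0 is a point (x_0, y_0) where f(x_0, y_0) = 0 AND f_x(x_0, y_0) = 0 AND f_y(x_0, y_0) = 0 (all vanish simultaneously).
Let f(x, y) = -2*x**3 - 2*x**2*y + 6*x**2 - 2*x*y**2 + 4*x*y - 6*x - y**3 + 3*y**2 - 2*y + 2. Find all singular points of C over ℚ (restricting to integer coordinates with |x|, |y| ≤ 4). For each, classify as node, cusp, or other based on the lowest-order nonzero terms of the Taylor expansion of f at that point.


Singular points: {(1, 0)}; classification: cusp.

Compute partial derivatives:
  f_x = -6*x**2 - 4*x*y + 12*x - 2*y**2 + 4*y - 6.
  f_y = -2*x**2 - 4*x*y + 4*x - 3*y**2 + 6*y - 2.
Scan x_0 ∈ {−4, ..., 4}. For each x_0, f_y(x_0, y) is a polynomial in y; find its integer roots y ∈ {−4, ..., 4}, then test f_x and f at those candidates.
  x = -4: f_y(-4, y) = -3*y**2 + 22*y - 50; no integer root y with |y| ≤ 4.
  x = -3: f_y(-3, y) = -3*y**2 + 18*y - 32; no integer root y with |y| ≤ 4.
  x = -2: f_y(-2, y) = -3*y**2 + 14*y - 18; no integer root y with |y| ≤ 4.
  x = -1: f_y(-1, y) = -3*y**2 + 10*y - 8; vanishes at y ∈ {2}. (-1, 2): f_x = -16 ≠ 0.
  x = 0: f_y(0, y) = -3*y**2 + 6*y - 2; no integer root y with |y| ≤ 4.
  x = 1: f_y(1, y) = -3*y**2 + 2*y; vanishes at y ∈ {0}. (1, 0): f_x = 0, f = 0 — SINGULAR.
  x = 2: f_y(2, y) = -3*y**2 - 2*y - 2; no integer root y with |y| ≤ 4.
  x = 3: f_y(3, y) = -3*y**2 - 6*y - 8; no integer root y with |y| ≤ 4.
  x = 4: f_y(4, y) = -3*y**2 - 10*y - 18; no integer root y with |y| ≤ 4.
Only singular point on the grid: (1, 0).
Classify: substitute x = 1 + u, y = 0 + v and expand: f = -2*u**3 - 2*u**2*v - 2*u*v**2 - v**3 + v**2.
No constant or linear terms (consistent with a singular point). Quadratic part: v**2. Cubic part: -2*u**3 - 2*u**2*v - 2*u*v**2 - v**3.
The quadratic part v**2 is a perfect square, so there is a single (double) tangent line v = 0, i.e. y = 0. Restricting the cubic part to that line (v = 0) leaves -2*u**3 ≠ 0, so f is not divisible by v and the branch is v² ≈ 2*u**3 to lowest order — this is a cusp.
Classification: cusp.


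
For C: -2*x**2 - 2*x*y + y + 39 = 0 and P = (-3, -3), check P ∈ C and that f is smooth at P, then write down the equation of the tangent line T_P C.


Tangent line at P: 18*x + 7*y + 75 = 0.

Step 1: f(-3, -3) = 0, so P lies on C.
Step 2: partial derivatives
  f_x(x, y) = -4*x - 2*y, f_y(x, y) = 1 - 2*x.
  f_x(P) = 18, f_y(P) = 7 (gradient nonzero, so P is smooth).
Step 3: tangent line at P: 18·(x − -3) + 7·(y − -3) = 0.
Expanding: 18*x + 7*y + 75 = 0.


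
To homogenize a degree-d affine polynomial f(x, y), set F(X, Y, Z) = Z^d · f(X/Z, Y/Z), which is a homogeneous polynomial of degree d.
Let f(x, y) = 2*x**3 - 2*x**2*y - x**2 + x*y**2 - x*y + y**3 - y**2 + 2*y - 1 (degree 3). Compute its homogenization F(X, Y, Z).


F(X, Y, Z) = 2*X**3 - 2*X**2*Y - X**2*Z + X*Y**2 - X*Y*Z + Y**3 - Y**2*Z + 2*Y*Z**2 - Z**3

deg(f) = 3.
Substitute x = X/Z, y = Y/Z into f, then multiply by Z^3.
  monomial 2·x^3·y^0 ↦ 2·X^3·Y^0·Z^0.
  monomial -2·x^2·y^1 ↦ -2·X^2·Y^1·Z^0.
  monomial -1·x^2·y^0 ↦ -1·X^2·Y^0·Z^1.
  monomial 1·x^1·y^2 ↦ 1·X^1·Y^2·Z^0.
  monomial -1·x^1·y^1 ↦ -1·X^1·Y^1·Z^1.
  monomial 1·x^0·y^3 ↦ 1·X^0·Y^3·Z^0.
  monomial -1·x^0·y^2 ↦ -1·X^0·Y^2·Z^1.
  monomial 2·x^0·y^1 ↦ 2·X^0·Y^1·Z^2.
  monomial -1·x^0·y^0 ↦ -1·X^0·Y^0·Z^3.
Collecting: F(X, Y, Z) = 2*X**3 - 2*X**2*Y - X**2*Z + X*Y**2 - X*Y*Z + Y**3 - Y**2*Z + 2*Y*Z**2 - Z**3.


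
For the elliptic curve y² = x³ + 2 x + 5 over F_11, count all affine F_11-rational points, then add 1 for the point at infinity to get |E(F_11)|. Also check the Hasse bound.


Affine points = {(0, 4), (0, 7), (3, 4), (3, 7), (4, 0), (8, 4), (8, 7), (9, 2), (9, 9)}; affine count = 9; |E(F_11)| = 10.

Discriminant check: Δ ∝ 4a³ + 27b² = 4·2³ + 27·5² = 4·8 + 27·25 ≡ 3 (mod 11). Nonzero ⇒ E is nonsingular.
For each x ∈ F_11, compute rhs = x³ + 2·x + 5 mod 11, then count y ∈ F_11 with y² ≡ rhs.
  x = 0: rhs = 5, matching y values: 4, 7 (2 points).
  x = 1: rhs = 8, matching y values: none (0 points).
  x = 2: rhs = 6, matching y values: none (0 points).
  x = 3: rhs = 5, matching y values: 4, 7 (2 points).
  x = 4: rhs = 0, matching y values: 0 (1 points).
  x = 5: rhs = 8, matching y values: none (0 points).
  x = 6: rhs = 2, matching y values: none (0 points).
  x = 7: rhs = 10, matching y values: none (0 points).
  x = 8: rhs = 5, matching y values: 4, 7 (2 points).
  x = 9: rhs = 4, matching y values: 2, 9 (2 points).
  x = 10: rhs = 2, matching y values: none (0 points).
Total affine count: 9.
Full point count |E(F_11)| = 9 + 1 = 10.
Hasse bound: |10 − (11+1)| = |-2| = 2 ≤ 2√11 ≈ 6.6332 ✓.


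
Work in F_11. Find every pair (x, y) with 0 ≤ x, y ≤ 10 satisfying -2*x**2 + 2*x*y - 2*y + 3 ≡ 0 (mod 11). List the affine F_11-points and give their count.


Affine F_11-points: {(0, 7), (2, 8), (3, 1), (4, 3), (5, 10), (6, 8), (7, 7), (8, 5), (9, 1), (10, 3)}; count = 10.

For each of the 121 pairs (x, y) ∈ F_11², evaluate f(x, y) mod 11. Record the zeros.
  x = 0: [0↦3, 1↦1, 2↦10, 3↦8, 4↦6, 5↦4, 6↦2, 7↦0, 8↦9, 9↦7, 10↦5]  zeros at y ∈ {7}
  x = 1: [0↦1, 1↦1, 2↦1, 3↦1, 4↦1, 5↦1, 6↦1, 7↦1, 8↦1, 9↦1, 10↦1]  zeros at y ∈ ∅
  x = 2: [0↦6, 1↦8, 2↦10, 3↦1, 4↦3, 5↦5, 6↦7, 7↦9, 8↦0, 9↦2, 10↦4]  zeros at y ∈ {8}
  x = 3: [0↦7, 1↦0, 2↦4, 3↦8, 4↦1, 5↦5, 6↦9, 7↦2, 8↦6, 9↦10, 10↦3]  zeros at y ∈ {1}
  x = 4: [0↦4, 1↦10, 2↦5, 3↦0, 4↦6, 5↦1, 6↦7, 7↦2, 8↦8, 9↦3, 10↦9]  zeros at y ∈ {3}
  x = 5: [0↦8, 1↦5, 2↦2, 3↦10, 4↦7, 5↦4, 6↦1, 7↦9, 8↦6, 9↦3, 10↦0]  zeros at y ∈ {10}
  x = 6: [0↦8, 1↦7, 2↦6, 3↦5, 4↦4, 5↦3, 6↦2, 7↦1, 8↦0, 9↦10, 10↦9]  zeros at y ∈ {8}
  x = 7: [0↦4, 1↦5, 2↦6, 3↦7, 4↦8, 5↦9, 6↦10, 7↦0, 8↦1, 9↦2, 10↦3]  zeros at y ∈ {7}
  x = 8: [0↦7, 1↦10, 2↦2, 3↦5, 4↦8, 5↦0, 6↦3, 7↦6, 8↦9, 9↦1, 10↦4]  zeros at y ∈ {5}
  x = 9: [0↦6, 1↦0, 2↦5, 3↦10, 4↦4, 5↦9, 6↦3, 7↦8, 8↦2, 9↦7, 10↦1]  zeros at y ∈ {1}
  x = 10: [0↦1, 1↦8, 2↦4, 3↦0, 4↦7, 5↦3, 6↦10, 7↦6, 8↦2, 9↦9, 10↦5]  zeros at y ∈ {3}
Collecting zeros: affine points = {(0, 7), (2, 8), (3, 1), (4, 3), (5, 10), (6, 8), (7, 7), (8, 5), (9, 1), (10, 3)}.
Total count |C(F_11)_aff| = 10.


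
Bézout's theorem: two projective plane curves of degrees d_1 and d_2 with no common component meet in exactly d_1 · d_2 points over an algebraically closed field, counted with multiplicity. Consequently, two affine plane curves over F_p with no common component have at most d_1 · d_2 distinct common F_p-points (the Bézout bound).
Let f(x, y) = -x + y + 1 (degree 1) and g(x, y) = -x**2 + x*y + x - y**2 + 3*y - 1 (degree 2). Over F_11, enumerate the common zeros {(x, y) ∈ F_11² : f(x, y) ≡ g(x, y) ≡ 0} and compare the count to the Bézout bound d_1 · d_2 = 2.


Common zeros: {(6, 5), (10, 9)}; count = 2; Bézout bound = 2.

deg(f) = 1, deg(g) = 2, so Bézout bound = 2.
Scan x ∈ F_11. For each x, list the y ∈ F_11 with f(x, y) ≡ 0 and those with g(x, y) ≡ 0 (mod 11); the common zeros in that column are the intersection.
  x = 0: f ≡ 0 at y ∈ {10}; g ≡ 0 at y ∈ {5, 9}; common: ∅.
  x = 1: f ≡ 0 at y ∈ {0}; g ≡ 0 at y ∈ {7, 8}; common: ∅.
  x = 2: f ≡ 0 at y ∈ {1}; g ≡ 0 at y ∈ ∅; common: ∅.
  x = 3: f ≡ 0 at y ∈ {2}; g ≡ 0 at y ∈ ∅; common: ∅.
  x = 4: f ≡ 0 at y ∈ {3}; g ≡ 0 at y ∈ ∅; common: ∅.
  x = 5: f ≡ 0 at y ∈ {4}; g ≡ 0 at y ∈ ∅; common: ∅.
  x = 6: f ≡ 0 at y ∈ {5}; g ≡ 0 at y ∈ {4, 5}; common: {5}.
  x = 7: f ≡ 0 at y ∈ {6}; g ≡ 0 at y ∈ {3, 7}; common: ∅.
  x = 8: f ≡ 0 at y ∈ {7}; g ≡ 0 at y ∈ {3, 8}; common: ∅.
  x = 9: f ≡ 0 at y ∈ {8}; g ≡ 0 at y ∈ ∅; common: ∅.
  x = 10: f ≡ 0 at y ∈ {9}; g ≡ 0 at y ∈ {4, 9}; common: {9}.
Collecting: common zeros = {(6, 5), (10, 9)}, so the count is 2.
Comparison with the Bézout bound: 2 ≤ 2 = deg(f)·deg(g), as expected for curves with no common component (the bound is attained).


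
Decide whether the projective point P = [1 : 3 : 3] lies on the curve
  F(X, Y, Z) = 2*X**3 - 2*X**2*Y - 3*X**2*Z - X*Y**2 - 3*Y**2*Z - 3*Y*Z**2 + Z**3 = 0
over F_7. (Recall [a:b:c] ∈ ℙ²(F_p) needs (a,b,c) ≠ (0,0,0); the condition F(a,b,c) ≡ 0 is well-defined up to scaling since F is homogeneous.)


F(1,3,3) ≡ 4 (mod 7); P is NOT on the curve.

Evaluate F(1, 3, 3) term-by-term (mod 7).
  2*X**3 ↦ 2·1·1·1 = 2
  -2*X**2*Y ↦ -2·1·3·1 = -6
  -3*X**2*Z ↦ -3·1·1·3 = -9
  -X*Y**2 ↦ -1·1·9·1 = -9
  -3*Y**2*Z ↦ -3·1·9·3 = -81
  -3*Y*Z**2 ↦ -3·1·3·9 = -81
  Z**3 ↦ 1·1·1·27 = 27
Sum: F(1, 3, 3) = (2) + (-6) + (-9) + (-9) + (-81) + (-81) + (27) = -157.
Reducing mod 7: -157 ≡ 4 (mod 7).
Since F(a, b, c) ≡ 4 ≠ 0 (mod 7), P does NOT lie on the curve.


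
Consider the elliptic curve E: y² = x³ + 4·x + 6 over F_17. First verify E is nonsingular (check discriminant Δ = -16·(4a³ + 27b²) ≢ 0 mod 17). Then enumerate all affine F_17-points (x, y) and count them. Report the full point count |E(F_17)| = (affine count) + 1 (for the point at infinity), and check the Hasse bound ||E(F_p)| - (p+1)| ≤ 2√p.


Affine points = {(4, 1), (4, 16), (5, 7), (5, 10), (6, 5), (6, 12), (10, 3), (10, 14), (11, 2), (11, 15), (14, 1), (14, 16), (16, 1), (16, 16)}; affine count = 14; |E(F_17)| = 15.

Discriminant check: Δ ∝ 4a³ + 27b² = 4·4³ + 27·6² = 4·64 + 27·36 ≡ 4 (mod 17). Nonzero ⇒ E is nonsingular.
For each x ∈ F_17, compute rhs = x³ + 4·x + 6 mod 17, then count y ∈ F_17 with y² ≡ rhs.
  x = 0: rhs = 6, matching y values: none (0 points).
  x = 1: rhs = 11, matching y values: none (0 points).
  x = 2: rhs = 5, matching y values: none (0 points).
  x = 3: rhs = 11, matching y values: none (0 points).
  x = 4: rhs = 1, matching y values: 1, 16 (2 points).
  x = 5: rhs = 15, matching y values: 7, 10 (2 points).
  x = 6: rhs = 8, matching y values: 5, 12 (2 points).
  x = 7: rhs = 3, matching y values: none (0 points).
  x = 8: rhs = 6, matching y values: none (0 points).
  x = 9: rhs = 6, matching y values: none (0 points).
  x = 10: rhs = 9, matching y values: 3, 14 (2 points).
  x = 11: rhs = 4, matching y values: 2, 15 (2 points).
  x = 12: rhs = 14, matching y values: none (0 points).
  x = 13: rhs = 11, matching y values: none (0 points).
  x = 14: rhs = 1, matching y values: 1, 16 (2 points).
  x = 15: rhs = 7, matching y values: none (0 points).
  x = 16: rhs = 1, matching y values: 1, 16 (2 points).
Total affine count: 14.
Full point count |E(F_17)| = 14 + 1 = 15.
Hasse bound: |15 − (17+1)| = |-3| = 3 ≤ 2√17 ≈ 8.2462 ✓.


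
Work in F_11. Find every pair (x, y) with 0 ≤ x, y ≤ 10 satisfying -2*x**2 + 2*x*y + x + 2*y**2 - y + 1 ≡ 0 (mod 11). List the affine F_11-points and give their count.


Affine F_11-points: {(0, 8), (0, 9), (1, 0), (1, 5), (2, 1), (2, 3), (3, 6), (3, 8), (4, 4), (4, 9), (5, 0), (5, 1), (6, 4), (6, 7), (7, 3), (7, 7), (8, 10), (9, 2), (9, 6), (10, 2), (10, 5)}; count = 21.

For each of the 121 pairs (x, y) ∈ F_11², evaluate f(x, y) mod 11. Record the zeros.
  x = 0: [0↦1, 1↦2, 2↦7, 3↦5, 4↦7, 5↦2, 6↦1, 7↦4, 8↦0, 9↦0, 10↦4]  zeros at y ∈ {8, 9}
  x = 1: [0↦0, 1↦3, 2↦10, 3↦10, 4↦3, 5↦0, 6↦1, 7↦6, 8↦4, 9↦6, 10↦1]  zeros at y ∈ {0, 5}
  x = 2: [0↦6, 1↦0, 2↦9, 3↦0, 4↦6, 5↦5, 6↦8, 7↦4, 8↦4, 9↦8, 10↦5]  zeros at y ∈ {1, 3}
  x = 3: [0↦8, 1↦4, 2↦4, 3↦8, 4↦5, 5↦6, 6↦0, 7↦9, 8↦0, 9↦6, 10↦5]  zeros at y ∈ {6, 8}
  x = 4: [0↦6, 1↦4, 2↦6, 3↦1, 4↦0, 5↦3, 6↦10, 7↦10, 8↦3, 9↦0, 10↦1]  zeros at y ∈ {4, 9}
  x = 5: [0↦0, 1↦0, 2↦4, 3↦1, 4↦2, 5↦7, 6↦5, 7↦7, 8↦2, 9↦1, 10↦4]  zeros at y ∈ {0, 1}
  x = 6: [0↦1, 1↦3, 2↦9, 3↦8, 4↦0, 5↦7, 6↦7, 7↦0, 8↦8, 9↦9, 10↦3]  zeros at y ∈ {4, 7}
  x = 7: [0↦9, 1↦2, 2↦10, 3↦0, 4↦5, 5↦3, 6↦5, 7↦0, 8↦10, 9↦2, 10↦9]  zeros at y ∈ {3, 7}
  x = 8: [0↦2, 1↦8, 2↦7, 3↦10, 4↦6, 5↦6, 6↦10, 7↦7, 8↦8, 9↦2, 10↦0]  zeros at y ∈ {10}
  x = 9: [0↦2, 1↦10, 2↦0, 3↦5, 4↦3, 5↦5, 6↦0, 7↦10, 8↦2, 9↦9, 10↦9]  zeros at y ∈ {2, 6}
  x = 10: [0↦9, 1↦8, 2↦0, 3↦7, 4↦7, 5↦0, 6↦8, 7↦9, 8↦3, 9↦1, 10↦3]  zeros at y ∈ {2, 5}
Collecting zeros: affine points = {(0, 8), (0, 9), (1, 0), (1, 5), (2, 1), (2, 3), (3, 6), (3, 8), (4, 4), (4, 9), (5, 0), (5, 1), (6, 4), (6, 7), (7, 3), (7, 7), (8, 10), (9, 2), (9, 6), (10, 2), (10, 5)}.
Total count |C(F_11)_aff| = 21.


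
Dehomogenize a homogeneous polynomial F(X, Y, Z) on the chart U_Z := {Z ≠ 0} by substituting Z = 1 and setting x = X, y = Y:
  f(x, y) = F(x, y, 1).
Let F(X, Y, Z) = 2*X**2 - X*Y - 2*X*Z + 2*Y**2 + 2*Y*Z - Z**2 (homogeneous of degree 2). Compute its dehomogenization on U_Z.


f(x, y) = 2*x**2 - x*y - 2*x + 2*y**2 + 2*y - 1

On U_Z we set Z = 1. Each monomial c·X^i·Y^j·Z^k in F becomes c·x^i·y^j·1^k = c·x^i·y^j.
Substituting Z = 1: F(X, Y, 1) = 2*x**2 - x*y - 2*x + 2*y**2 + 2*y - 1.
Note: deg(f) ≤ deg(F) = 2; strict inequality happens when F is divisible by Z (lost terms).


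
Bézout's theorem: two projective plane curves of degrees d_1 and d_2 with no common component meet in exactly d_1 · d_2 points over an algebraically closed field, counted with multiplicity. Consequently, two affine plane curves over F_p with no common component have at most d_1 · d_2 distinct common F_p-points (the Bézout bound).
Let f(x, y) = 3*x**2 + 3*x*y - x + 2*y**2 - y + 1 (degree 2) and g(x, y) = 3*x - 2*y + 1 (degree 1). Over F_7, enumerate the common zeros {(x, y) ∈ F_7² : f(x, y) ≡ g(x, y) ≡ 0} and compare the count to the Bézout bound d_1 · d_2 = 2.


Common zeros: ∅; count = 0; Bézout bound = 2.

deg(f) = 2, deg(g) = 1, so Bézout bound = 2.
Scan x ∈ F_7. For each x, list the y ∈ F_7 with f(x, y) ≡ 0 and those with g(x, y) ≡ 0 (mod 7); the common zeros in that column are the intersection.
  x = 0: f ≡ 0 at y ∈ {2}; g ≡ 0 at y ∈ {4}; common: ∅.
  x = 1: f ≡ 0 at y ∈ {1, 5}; g ≡ 0 at y ∈ {2}; common: ∅.
  x = 2: f ≡ 0 at y ∈ {4}; g ≡ 0 at y ∈ {0}; common: ∅.
  x = 3: f ≡ 0 at y ∈ {1, 2}; g ≡ 0 at y ∈ {5}; common: ∅.
  x = 4: f ≡ 0 at y ∈ ∅; g ≡ 0 at y ∈ {3}; common: ∅.
  x = 5: f ≡ 0 at y ∈ ∅; g ≡ 0 at y ∈ {1}; common: ∅.
  x = 6: f ≡ 0 at y ∈ {4, 5}; g ≡ 0 at y ∈ {6}; common: ∅.
Collecting: common zeros = ∅, so the count is 0.
Comparison with the Bézout bound: 0 ≤ 2 = deg(f)·deg(g), as expected for curves with no common component (the affine F_7-count falls short of the bound because intersections may lie at infinity, over extension fields, or carry multiplicity).
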